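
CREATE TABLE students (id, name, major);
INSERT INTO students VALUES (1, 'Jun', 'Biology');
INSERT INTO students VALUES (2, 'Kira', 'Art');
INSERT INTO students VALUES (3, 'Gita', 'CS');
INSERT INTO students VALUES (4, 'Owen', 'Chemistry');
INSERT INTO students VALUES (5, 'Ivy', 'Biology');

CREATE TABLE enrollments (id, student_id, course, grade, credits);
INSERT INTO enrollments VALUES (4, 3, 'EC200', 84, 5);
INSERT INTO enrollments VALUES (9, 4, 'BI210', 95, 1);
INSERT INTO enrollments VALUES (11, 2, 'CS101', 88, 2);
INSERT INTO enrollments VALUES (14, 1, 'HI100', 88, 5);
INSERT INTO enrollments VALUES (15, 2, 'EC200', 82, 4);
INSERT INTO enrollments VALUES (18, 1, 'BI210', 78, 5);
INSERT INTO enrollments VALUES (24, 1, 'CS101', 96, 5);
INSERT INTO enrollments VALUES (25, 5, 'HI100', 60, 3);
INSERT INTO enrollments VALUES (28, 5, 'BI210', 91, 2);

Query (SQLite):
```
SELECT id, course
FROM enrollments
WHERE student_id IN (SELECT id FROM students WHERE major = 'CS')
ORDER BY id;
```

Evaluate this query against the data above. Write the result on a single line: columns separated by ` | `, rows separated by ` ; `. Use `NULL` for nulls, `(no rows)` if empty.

4 | EC200

Inner query: students.id where major = 'CS'.
Outer: keep enrollments rows whose student_id is in that set.
Inner query → {3}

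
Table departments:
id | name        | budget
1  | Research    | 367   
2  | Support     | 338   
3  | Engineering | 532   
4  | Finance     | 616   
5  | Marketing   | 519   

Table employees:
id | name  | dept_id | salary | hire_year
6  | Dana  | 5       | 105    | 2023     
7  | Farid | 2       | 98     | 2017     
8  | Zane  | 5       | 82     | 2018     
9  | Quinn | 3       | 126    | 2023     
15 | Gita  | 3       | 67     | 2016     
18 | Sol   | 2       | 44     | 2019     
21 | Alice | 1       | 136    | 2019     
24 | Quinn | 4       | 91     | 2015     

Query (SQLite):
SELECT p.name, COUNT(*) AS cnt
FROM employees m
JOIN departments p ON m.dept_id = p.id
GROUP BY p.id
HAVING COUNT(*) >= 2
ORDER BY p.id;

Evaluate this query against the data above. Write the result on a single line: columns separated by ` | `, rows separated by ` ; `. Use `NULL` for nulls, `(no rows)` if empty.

Join each employees row to its departments via dept_id.
Group joined rows by departments.id; compute COUNT(*) per group.
HAVING: keep groups with count ≥ 2.
  1: ids {21} → COUNT(*)=1
  2: ids {7, 18} → COUNT(*)=2
  3: ids {9, 15} → COUNT(*)=2
  4: ids {24} → COUNT(*)=1
  5: ids {6, 8} → COUNT(*)=2

Support | 2 ; Engineering | 2 ; Marketing | 2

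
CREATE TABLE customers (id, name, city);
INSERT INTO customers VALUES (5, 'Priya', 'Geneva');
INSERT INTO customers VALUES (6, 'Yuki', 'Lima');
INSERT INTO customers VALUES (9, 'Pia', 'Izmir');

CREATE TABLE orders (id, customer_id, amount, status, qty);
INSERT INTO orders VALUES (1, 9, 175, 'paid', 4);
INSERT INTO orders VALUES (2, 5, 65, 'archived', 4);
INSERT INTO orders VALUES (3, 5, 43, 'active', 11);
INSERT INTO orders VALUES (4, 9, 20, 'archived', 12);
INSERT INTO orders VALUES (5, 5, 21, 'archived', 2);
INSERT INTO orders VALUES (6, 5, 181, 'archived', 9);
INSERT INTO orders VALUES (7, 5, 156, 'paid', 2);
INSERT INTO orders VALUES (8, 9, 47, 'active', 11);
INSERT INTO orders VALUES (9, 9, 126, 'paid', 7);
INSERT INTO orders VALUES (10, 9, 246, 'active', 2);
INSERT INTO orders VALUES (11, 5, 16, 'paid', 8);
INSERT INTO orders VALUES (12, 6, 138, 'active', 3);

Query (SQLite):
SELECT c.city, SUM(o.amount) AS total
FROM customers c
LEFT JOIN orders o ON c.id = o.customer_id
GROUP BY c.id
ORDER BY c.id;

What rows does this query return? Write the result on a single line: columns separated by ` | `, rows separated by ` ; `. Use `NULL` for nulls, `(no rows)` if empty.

Geneva | 482 ; Lima | 138 ; Izmir | 614

LEFT JOIN keeps every customers row; unmatched ones get NULL for orders columns.
Group by customers.id and compute SUM(o.amount). SUM over an all-NULL group is NULL.
  5: ids {2, 3, 5, 6, 7, 11} → SUM(o.amount)=482
  6: ids {12} → SUM(o.amount)=138
  9: ids {1, 4, 8, 9, 10} → SUM(o.amount)=614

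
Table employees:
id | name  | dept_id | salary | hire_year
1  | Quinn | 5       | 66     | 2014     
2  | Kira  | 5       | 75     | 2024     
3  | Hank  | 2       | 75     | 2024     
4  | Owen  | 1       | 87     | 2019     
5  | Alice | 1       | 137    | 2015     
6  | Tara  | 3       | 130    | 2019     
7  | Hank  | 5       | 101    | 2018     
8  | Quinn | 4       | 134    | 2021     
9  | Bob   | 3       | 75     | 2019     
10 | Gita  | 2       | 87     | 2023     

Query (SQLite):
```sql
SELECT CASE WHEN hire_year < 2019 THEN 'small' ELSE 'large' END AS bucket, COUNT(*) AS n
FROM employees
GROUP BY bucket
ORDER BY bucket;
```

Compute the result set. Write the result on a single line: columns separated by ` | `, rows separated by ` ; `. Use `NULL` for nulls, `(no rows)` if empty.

large | 7 ; small | 3

Bucket rows by hire_year < 2019 → 'small' else 'large'; count each bucket.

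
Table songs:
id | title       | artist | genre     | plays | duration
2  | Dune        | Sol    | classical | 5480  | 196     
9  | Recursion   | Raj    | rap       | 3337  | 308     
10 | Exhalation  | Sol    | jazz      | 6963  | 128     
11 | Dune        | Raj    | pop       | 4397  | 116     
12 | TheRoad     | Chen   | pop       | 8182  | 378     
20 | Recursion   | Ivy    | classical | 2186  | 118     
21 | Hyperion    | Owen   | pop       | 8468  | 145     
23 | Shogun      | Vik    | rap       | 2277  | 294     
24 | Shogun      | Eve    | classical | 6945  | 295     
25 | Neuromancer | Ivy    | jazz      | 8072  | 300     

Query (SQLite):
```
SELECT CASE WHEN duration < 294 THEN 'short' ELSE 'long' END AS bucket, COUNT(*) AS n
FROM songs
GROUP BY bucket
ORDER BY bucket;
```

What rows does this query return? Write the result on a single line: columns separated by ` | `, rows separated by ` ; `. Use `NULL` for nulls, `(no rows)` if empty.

long | 5 ; short | 5

Bucket rows by duration < 294 → 'short' else 'long'; count each bucket.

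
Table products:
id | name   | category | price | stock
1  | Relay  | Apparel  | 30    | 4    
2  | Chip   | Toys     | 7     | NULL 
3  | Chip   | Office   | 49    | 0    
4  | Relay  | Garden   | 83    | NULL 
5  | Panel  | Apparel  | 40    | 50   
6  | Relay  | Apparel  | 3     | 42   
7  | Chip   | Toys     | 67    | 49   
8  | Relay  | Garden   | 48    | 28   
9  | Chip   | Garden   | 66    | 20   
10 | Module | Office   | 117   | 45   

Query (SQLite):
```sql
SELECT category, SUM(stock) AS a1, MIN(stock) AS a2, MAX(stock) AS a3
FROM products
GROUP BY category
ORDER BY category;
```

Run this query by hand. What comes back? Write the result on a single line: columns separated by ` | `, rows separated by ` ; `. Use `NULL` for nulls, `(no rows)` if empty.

Group products by category.
Per group compute: SUM(stock), MIN(stock), MAX(stock).
  Apparel: ids {1, 5, 6} → SUM(stock)=96, MIN(stock)=4, MAX(stock)=50
  Garden: ids {4, 8, 9} → SUM(stock)=48, MIN(stock)=20, MAX(stock)=28
  Office: ids {3, 10} → SUM(stock)=45, MIN(stock)=0, MAX(stock)=45
  Toys: ids {2, 7} → SUM(stock)=49, MIN(stock)=49, MAX(stock)=49

Apparel | 96 | 4 | 50 ; Garden | 48 | 20 | 28 ; Office | 45 | 0 | 45 ; Toys | 49 | 49 | 49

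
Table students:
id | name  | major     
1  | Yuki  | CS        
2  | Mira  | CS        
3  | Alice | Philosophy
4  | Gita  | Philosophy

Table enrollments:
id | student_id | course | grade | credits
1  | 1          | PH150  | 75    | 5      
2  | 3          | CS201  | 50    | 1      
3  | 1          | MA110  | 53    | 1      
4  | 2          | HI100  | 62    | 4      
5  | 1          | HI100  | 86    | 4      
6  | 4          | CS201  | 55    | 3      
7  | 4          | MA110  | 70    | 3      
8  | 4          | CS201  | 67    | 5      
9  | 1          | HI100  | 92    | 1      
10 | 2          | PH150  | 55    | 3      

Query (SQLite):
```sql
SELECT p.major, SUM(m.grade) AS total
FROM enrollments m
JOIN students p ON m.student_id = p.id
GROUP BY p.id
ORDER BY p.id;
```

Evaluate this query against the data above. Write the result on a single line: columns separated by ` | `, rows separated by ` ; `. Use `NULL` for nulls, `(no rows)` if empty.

Join each enrollments row to its students via student_id.
Group joined rows by students.id; compute SUM(m.grade) per group.
  1: ids {1, 3, 5, 9} → SUM(m.grade)=306
  2: ids {4, 10} → SUM(m.grade)=117
  3: ids {2} → SUM(m.grade)=50
  4: ids {6, 7, 8} → SUM(m.grade)=192

CS | 306 ; CS | 117 ; Philosophy | 50 ; Philosophy | 192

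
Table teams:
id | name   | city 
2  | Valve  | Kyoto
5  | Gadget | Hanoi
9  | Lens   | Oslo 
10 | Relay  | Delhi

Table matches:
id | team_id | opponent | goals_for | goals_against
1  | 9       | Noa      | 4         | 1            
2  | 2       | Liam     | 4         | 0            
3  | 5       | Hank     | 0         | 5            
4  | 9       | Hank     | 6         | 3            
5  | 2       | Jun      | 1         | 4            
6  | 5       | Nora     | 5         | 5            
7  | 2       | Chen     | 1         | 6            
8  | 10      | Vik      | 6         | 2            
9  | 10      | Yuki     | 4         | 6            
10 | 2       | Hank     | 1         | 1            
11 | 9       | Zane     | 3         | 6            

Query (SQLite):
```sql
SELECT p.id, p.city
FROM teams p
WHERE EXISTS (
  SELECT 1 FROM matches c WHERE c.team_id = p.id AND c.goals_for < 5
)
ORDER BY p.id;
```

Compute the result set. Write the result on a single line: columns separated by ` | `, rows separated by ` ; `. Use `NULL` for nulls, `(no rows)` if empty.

2 | Kyoto ; 5 | Hanoi ; 9 | Oslo ; 10 | Delhi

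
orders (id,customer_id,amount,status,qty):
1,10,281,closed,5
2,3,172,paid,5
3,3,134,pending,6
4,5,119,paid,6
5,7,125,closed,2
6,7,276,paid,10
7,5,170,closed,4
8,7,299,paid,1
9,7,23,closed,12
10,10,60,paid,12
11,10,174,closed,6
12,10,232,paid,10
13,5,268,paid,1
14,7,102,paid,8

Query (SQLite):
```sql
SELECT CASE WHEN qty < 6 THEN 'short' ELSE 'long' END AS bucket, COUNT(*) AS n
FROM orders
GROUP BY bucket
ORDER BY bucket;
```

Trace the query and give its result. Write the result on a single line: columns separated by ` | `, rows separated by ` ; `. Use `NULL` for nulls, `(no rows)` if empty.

long | 8 ; short | 6

Bucket rows by qty < 6 → 'short' else 'long'; count each bucket.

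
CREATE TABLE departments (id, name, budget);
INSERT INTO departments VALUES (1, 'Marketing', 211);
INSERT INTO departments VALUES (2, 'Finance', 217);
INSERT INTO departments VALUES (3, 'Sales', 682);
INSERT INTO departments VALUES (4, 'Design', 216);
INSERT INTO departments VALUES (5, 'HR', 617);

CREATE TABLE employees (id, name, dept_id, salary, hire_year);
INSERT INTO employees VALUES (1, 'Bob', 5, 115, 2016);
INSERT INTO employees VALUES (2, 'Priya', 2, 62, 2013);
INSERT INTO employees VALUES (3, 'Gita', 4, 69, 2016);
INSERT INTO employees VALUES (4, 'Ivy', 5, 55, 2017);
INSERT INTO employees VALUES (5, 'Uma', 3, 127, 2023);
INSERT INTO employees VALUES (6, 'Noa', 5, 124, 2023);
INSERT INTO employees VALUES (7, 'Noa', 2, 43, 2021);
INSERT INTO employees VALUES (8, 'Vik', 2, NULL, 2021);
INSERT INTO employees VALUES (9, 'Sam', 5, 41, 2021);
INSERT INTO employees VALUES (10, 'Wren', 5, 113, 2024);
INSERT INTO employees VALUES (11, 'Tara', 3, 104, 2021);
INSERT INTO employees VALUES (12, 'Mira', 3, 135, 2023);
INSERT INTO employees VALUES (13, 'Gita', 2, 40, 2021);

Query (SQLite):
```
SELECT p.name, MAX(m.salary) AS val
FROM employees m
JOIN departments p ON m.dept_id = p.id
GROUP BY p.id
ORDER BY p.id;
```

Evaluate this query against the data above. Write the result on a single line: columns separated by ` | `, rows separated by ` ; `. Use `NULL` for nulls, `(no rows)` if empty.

Finance | 62 ; Sales | 135 ; Design | 69 ; HR | 124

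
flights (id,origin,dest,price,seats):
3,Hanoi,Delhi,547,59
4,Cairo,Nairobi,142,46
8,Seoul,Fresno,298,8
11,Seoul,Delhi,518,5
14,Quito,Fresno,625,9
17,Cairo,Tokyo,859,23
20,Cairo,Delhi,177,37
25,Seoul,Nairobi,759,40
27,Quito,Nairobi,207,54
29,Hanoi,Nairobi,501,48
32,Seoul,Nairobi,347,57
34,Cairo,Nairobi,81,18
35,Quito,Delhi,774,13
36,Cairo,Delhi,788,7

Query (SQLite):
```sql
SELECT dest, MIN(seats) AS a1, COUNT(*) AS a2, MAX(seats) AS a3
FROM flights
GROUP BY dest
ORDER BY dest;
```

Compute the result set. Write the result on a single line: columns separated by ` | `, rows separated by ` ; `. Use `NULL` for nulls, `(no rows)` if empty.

Delhi | 5 | 5 | 59 ; Fresno | 8 | 2 | 9 ; Nairobi | 18 | 6 | 57 ; Tokyo | 23 | 1 | 23

Group flights by dest.
Per group compute: MIN(seats), COUNT(*), MAX(seats).
  Delhi: ids {3, 11, 20, 35, 36} → MIN(seats)=5, COUNT(*)=5, MAX(seats)=59
  Fresno: ids {8, 14} → MIN(seats)=8, COUNT(*)=2, MAX(seats)=9
  Nairobi: ids {4, 25, 27, 29, 32, 34} → MIN(seats)=18, COUNT(*)=6, MAX(seats)=57
  Tokyo: ids {17} → MIN(seats)=23, COUNT(*)=1, MAX(seats)=23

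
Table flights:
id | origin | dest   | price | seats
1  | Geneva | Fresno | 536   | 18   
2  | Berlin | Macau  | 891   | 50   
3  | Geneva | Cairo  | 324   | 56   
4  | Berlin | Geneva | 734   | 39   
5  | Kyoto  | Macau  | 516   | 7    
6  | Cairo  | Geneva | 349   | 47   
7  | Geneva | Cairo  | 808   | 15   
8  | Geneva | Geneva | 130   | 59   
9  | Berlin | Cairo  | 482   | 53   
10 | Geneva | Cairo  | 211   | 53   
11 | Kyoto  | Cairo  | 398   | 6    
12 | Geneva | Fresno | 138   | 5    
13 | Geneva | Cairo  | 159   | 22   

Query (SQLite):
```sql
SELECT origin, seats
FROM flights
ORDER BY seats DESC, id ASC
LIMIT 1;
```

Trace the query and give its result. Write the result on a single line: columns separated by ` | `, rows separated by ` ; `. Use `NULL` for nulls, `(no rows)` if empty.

Sort by seats desc, tiebreak id asc: (59, id=8), (56, id=3), (53, id=9), (53, id=10) …. Take first 1.

Geneva | 59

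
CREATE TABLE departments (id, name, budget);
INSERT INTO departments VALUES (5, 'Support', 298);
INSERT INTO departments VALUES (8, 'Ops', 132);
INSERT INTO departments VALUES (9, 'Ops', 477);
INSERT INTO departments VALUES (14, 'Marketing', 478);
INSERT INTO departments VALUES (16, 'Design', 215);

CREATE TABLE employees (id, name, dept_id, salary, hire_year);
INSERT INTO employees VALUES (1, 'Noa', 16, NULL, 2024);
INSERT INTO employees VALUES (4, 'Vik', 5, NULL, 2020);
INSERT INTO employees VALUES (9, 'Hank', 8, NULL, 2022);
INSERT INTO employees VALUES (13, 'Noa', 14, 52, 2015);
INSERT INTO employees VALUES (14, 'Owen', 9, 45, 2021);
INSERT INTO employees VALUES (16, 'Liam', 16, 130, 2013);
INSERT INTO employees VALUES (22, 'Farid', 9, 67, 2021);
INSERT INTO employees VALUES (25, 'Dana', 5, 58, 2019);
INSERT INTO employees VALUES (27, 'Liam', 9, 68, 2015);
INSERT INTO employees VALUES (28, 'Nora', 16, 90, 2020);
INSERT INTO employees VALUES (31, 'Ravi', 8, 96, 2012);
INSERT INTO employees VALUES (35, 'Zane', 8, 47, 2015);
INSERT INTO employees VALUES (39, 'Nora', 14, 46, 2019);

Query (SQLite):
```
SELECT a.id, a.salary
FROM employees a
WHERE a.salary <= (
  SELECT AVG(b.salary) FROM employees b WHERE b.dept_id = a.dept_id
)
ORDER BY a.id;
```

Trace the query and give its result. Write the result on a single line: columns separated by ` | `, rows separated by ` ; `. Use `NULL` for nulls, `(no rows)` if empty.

14 | 45 ; 25 | 58 ; 28 | 90 ; 35 | 47 ; 39 | 46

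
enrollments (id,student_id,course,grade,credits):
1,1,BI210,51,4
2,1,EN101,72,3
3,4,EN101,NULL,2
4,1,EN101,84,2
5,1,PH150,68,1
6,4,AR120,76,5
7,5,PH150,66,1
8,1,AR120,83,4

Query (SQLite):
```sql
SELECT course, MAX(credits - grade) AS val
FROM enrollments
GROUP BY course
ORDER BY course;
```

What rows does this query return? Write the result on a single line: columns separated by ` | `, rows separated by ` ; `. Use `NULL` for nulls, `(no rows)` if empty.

For each row compute credits - grade.
Group by course; take MAX of the expression per group.
  AR120: ids {6, 8} → MAX(credits - grade)=-71
  BI210: ids {1} → MAX(credits - grade)=-47
  EN101: ids {2, 3, 4} → MAX(credits - grade)=-69
  PH150: ids {5, 7} → MAX(credits - grade)=-65

AR120 | -71 ; BI210 | -47 ; EN101 | -69 ; PH150 | -65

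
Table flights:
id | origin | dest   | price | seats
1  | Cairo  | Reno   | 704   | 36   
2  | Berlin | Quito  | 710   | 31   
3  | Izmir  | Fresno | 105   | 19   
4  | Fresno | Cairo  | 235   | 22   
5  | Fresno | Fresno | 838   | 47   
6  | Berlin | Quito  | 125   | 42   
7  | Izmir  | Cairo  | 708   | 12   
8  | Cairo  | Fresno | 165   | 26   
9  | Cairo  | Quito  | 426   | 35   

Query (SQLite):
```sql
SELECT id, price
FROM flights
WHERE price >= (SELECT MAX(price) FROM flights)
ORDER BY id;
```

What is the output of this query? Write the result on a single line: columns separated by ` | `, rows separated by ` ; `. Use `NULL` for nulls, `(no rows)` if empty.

Scalar subquery: MAX(price) over all flights rows = 838.
Keep rows where price >= that value.

5 | 838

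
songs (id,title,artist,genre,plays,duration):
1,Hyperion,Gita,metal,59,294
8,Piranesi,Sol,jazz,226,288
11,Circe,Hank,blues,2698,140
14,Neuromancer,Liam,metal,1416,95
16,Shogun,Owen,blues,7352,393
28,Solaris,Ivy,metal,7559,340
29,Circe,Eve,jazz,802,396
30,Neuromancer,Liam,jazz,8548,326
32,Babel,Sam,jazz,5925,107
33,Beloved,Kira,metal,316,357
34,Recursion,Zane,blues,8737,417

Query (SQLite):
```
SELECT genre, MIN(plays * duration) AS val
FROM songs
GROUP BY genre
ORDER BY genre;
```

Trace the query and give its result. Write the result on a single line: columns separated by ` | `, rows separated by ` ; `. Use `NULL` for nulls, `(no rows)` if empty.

blues | 377720 ; jazz | 65088 ; metal | 17346

For each row compute plays * duration.
Group by genre; take MIN of the expression per group.
  blues: ids {11, 16, 34} → MIN(plays * duration)=377720
  jazz: ids {8, 29, 30, 32} → MIN(plays * duration)=65088
  metal: ids {1, 14, 28, 33} → MIN(plays * duration)=17346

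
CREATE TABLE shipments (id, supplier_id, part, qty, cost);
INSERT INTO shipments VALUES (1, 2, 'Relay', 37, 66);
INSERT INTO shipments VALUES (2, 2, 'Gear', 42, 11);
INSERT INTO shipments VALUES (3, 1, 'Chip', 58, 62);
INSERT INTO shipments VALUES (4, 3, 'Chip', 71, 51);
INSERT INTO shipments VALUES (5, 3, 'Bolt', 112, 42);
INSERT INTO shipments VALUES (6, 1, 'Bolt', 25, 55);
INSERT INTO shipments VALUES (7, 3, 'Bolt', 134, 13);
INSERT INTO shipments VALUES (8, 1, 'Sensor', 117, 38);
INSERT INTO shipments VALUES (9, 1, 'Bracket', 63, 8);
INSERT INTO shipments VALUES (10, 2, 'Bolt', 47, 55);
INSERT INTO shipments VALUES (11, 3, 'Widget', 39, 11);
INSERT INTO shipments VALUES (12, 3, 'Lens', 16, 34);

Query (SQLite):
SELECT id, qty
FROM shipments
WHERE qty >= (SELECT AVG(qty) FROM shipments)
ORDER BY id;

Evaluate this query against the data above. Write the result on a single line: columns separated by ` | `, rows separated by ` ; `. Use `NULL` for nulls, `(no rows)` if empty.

4 | 71 ; 5 | 112 ; 7 | 134 ; 8 | 117

Scalar subquery: AVG(qty) over all shipments rows = 63.416667 (≈; comparison uses full precision).
Keep rows where qty >= that value.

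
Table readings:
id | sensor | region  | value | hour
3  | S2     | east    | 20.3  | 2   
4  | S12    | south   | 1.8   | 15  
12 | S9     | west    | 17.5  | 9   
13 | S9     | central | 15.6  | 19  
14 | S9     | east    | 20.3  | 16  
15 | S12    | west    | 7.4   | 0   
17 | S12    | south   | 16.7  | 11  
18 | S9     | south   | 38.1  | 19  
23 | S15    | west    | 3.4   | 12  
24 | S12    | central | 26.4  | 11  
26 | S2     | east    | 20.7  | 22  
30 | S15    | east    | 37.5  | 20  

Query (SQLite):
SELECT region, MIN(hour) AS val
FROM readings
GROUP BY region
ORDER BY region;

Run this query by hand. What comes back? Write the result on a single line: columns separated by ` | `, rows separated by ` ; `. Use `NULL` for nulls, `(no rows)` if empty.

Partition readings by region; compute MIN(hour) within each group.
  central: ids {13, 24} → MIN(hour)=11
  east: ids {3, 14, 26, 30} → MIN(hour)=2
  south: ids {4, 17, 18} → MIN(hour)=11
  west: ids {12, 15, 23} → MIN(hour)=0

central | 11 ; east | 2 ; south | 11 ; west | 0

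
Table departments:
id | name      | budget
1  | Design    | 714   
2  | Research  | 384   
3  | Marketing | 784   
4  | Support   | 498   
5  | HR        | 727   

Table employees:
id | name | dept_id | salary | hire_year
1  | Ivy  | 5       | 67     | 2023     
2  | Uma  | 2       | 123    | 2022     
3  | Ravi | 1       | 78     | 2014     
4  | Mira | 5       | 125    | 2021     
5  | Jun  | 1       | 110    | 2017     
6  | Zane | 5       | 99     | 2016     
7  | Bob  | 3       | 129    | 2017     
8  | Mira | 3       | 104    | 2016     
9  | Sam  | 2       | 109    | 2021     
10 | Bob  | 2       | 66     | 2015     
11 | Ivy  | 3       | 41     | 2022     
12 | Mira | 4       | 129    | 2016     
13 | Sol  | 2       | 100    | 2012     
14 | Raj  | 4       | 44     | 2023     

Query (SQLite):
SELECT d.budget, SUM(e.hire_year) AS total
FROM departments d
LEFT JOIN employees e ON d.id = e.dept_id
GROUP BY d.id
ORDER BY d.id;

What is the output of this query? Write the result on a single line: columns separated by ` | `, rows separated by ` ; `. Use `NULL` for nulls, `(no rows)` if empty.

LEFT JOIN keeps every departments row; unmatched ones get NULL for employees columns.
Group by departments.id and compute SUM(e.hire_year). SUM over an all-NULL group is NULL.
  1: ids {3, 5} → SUM(e.hire_year)=4031
  2: ids {2, 9, 10, 13} → SUM(e.hire_year)=8070
  3: ids {7, 8, 11} → SUM(e.hire_year)=6055
  4: ids {12, 14} → SUM(e.hire_year)=4039
  5: ids {1, 4, 6} → SUM(e.hire_year)=6060

714 | 4031 ; 384 | 8070 ; 784 | 6055 ; 498 | 4039 ; 727 | 6060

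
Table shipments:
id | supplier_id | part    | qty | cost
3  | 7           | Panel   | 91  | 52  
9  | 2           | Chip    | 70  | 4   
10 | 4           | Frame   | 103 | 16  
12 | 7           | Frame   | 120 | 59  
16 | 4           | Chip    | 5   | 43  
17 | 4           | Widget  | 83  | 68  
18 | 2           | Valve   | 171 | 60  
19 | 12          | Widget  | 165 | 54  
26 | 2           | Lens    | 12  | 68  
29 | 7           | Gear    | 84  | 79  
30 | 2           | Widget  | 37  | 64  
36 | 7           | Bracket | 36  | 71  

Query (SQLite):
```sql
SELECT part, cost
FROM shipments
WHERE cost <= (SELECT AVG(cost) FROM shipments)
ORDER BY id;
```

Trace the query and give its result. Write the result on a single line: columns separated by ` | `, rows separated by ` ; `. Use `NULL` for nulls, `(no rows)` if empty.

Panel | 52 ; Chip | 4 ; Frame | 16 ; Chip | 43

Scalar subquery: AVG(cost) over all shipments rows = 53.166667 (≈; comparison uses full precision).
Keep rows where cost <= that value.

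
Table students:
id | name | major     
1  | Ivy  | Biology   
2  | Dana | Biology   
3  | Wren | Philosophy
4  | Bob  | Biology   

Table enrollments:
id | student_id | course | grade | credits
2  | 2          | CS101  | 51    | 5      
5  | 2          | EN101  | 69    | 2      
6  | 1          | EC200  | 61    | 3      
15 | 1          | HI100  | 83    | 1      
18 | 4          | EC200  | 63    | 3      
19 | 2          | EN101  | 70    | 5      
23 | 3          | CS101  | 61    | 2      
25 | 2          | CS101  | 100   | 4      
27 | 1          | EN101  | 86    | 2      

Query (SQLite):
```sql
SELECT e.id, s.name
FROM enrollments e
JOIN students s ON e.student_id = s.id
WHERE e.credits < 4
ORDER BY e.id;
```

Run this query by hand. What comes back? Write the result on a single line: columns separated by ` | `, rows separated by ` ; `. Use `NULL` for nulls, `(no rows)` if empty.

Each enrollments row matches the students row where student_id = students.id.
Then keep rows with e.credits < 4.

5 | Dana ; 6 | Ivy ; 15 | Ivy ; 18 | Bob ; 23 | Wren ; 27 | Ivy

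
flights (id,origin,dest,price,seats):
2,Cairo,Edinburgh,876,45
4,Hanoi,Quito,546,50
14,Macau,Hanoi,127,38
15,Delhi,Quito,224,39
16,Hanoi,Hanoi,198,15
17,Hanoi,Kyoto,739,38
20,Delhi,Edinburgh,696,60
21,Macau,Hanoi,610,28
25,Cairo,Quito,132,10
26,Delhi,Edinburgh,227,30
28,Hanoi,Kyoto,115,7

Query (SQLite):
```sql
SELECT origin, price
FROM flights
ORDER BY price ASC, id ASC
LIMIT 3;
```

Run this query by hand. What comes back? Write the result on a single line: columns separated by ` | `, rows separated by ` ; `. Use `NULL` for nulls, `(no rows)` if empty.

Hanoi | 115 ; Macau | 127 ; Cairo | 132

Sort by price asc, tiebreak id asc: (115, id=28), (127, id=14), (132, id=25), (198, id=16), (224, id=15), (227, id=26) …. Take first 3.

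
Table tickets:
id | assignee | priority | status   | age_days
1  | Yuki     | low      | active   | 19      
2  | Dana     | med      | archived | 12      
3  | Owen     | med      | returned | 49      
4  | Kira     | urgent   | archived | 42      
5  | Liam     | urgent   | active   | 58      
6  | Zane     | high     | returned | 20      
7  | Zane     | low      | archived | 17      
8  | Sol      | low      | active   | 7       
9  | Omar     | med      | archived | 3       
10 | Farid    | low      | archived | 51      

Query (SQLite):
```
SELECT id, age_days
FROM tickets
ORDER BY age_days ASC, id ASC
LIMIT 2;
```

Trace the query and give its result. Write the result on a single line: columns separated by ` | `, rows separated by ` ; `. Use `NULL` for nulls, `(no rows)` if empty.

9 | 3 ; 8 | 7

Sort by age_days asc, tiebreak id asc: (3, id=9), (7, id=8), (12, id=2), (17, id=7), (19, id=1) …. Take first 2.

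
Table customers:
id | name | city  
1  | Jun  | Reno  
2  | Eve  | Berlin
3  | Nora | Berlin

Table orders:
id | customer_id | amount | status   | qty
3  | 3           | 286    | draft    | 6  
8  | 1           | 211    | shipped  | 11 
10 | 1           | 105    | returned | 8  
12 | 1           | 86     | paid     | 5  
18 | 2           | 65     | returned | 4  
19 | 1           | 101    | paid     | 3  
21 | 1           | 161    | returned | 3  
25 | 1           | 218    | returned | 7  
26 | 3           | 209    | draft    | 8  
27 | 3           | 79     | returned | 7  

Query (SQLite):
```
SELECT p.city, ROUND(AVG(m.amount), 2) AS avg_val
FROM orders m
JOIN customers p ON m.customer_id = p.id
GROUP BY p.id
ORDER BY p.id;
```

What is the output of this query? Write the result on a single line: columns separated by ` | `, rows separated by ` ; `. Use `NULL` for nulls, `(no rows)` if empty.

Join each orders row to its customers via customer_id.
Group joined rows by customers.id; compute ROUND(AVG(m.amount), 2) per group.
  1: ids {8, 10, 12, 19, 21, 25} → ROUND(AVG(m.amount), 2)=147
  2: ids {18} → ROUND(AVG(m.amount), 2)=65
  3: ids {3, 26, 27} → ROUND(AVG(m.amount), 2)=191.33

Reno | 147 ; Berlin | 65 ; Berlin | 191.33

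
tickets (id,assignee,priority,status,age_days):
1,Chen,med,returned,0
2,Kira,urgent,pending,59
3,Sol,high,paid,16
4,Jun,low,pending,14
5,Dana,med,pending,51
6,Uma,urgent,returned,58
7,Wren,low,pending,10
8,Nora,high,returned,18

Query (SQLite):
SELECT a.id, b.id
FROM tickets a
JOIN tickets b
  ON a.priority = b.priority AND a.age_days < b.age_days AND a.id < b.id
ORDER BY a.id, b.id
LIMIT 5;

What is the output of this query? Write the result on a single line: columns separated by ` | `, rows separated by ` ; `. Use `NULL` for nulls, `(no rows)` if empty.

Pairs (a,b) with same priority, a.age_days < b.age_days, a.id < b.id.
priority groups: high:{3,8} low:{4,7} med:{1,5} urgent:{2,6}
Ordered by (a.id, b.id); first 5.

1 | 5 ; 3 | 8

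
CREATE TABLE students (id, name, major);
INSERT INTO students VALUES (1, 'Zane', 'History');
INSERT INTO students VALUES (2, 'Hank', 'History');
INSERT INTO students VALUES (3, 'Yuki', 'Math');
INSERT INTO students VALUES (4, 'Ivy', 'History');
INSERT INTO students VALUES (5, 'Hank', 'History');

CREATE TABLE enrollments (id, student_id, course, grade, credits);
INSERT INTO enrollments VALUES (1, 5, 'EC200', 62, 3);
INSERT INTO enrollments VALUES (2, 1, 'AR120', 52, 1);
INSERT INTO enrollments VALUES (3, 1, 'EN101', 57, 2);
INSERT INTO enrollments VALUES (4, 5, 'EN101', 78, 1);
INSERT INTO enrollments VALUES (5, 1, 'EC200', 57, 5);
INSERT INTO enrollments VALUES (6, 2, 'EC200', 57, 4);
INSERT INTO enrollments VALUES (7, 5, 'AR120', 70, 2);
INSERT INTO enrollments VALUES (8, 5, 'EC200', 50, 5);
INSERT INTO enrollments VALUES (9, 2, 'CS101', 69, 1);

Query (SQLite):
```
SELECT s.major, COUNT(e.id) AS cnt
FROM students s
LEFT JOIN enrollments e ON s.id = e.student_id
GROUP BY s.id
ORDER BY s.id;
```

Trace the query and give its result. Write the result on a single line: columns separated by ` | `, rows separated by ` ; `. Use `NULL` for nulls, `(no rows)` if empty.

LEFT JOIN keeps every students row; unmatched ones get NULL for enrollments columns.
Group by students.id and compute COUNT(e.id). COUNT(col) of an all-NULL group is 0.
  1: ids {2, 3, 5} → COUNT(e.id)=3
  2: ids {6, 9} → COUNT(e.id)=2
  3: ids {—} → COUNT(e.id)=0
  4: ids {—} → COUNT(e.id)=0
  5: ids {1, 4, 7, 8} → COUNT(e.id)=4

History | 3 ; History | 2 ; Math | 0 ; History | 0 ; History | 4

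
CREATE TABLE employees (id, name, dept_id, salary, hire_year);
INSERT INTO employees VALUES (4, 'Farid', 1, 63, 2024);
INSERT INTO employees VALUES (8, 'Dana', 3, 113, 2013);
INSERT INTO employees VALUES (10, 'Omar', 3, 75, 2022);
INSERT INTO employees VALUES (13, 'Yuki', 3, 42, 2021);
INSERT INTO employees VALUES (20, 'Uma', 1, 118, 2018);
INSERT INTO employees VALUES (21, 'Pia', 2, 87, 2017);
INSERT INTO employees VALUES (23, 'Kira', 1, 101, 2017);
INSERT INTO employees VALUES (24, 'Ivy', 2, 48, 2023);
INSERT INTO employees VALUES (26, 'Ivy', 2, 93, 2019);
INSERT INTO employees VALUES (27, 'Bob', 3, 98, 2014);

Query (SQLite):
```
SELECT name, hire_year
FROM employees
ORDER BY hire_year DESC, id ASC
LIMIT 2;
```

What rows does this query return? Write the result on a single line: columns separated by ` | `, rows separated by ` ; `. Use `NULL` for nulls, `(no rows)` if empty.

Sort by hire_year desc, tiebreak id asc: (2024, id=4), (2023, id=24), (2022, id=10), (2021, id=13), (2019, id=26) …. Take first 2.

Farid | 2024 ; Ivy | 2023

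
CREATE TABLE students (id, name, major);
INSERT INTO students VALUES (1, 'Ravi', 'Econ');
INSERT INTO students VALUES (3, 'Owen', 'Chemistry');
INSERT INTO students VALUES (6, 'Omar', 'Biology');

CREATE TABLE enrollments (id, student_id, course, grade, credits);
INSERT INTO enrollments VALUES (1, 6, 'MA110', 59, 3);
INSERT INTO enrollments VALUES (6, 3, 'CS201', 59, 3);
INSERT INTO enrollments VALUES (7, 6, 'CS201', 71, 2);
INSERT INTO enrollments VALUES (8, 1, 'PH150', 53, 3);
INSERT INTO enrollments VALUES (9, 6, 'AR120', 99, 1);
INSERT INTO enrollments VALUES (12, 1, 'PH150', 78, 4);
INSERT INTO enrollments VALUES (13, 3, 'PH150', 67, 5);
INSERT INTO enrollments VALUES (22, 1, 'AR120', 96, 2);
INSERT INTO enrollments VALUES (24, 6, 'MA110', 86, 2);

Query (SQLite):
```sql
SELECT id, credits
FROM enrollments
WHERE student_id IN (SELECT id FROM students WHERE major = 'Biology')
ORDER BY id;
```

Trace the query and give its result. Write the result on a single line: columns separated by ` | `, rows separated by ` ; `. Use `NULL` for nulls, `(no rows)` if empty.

1 | 3 ; 7 | 2 ; 9 | 1 ; 24 | 2

Inner query: students.id where major = 'Biology'.
Outer: keep enrollments rows whose student_id is in that set.
Inner query → {6}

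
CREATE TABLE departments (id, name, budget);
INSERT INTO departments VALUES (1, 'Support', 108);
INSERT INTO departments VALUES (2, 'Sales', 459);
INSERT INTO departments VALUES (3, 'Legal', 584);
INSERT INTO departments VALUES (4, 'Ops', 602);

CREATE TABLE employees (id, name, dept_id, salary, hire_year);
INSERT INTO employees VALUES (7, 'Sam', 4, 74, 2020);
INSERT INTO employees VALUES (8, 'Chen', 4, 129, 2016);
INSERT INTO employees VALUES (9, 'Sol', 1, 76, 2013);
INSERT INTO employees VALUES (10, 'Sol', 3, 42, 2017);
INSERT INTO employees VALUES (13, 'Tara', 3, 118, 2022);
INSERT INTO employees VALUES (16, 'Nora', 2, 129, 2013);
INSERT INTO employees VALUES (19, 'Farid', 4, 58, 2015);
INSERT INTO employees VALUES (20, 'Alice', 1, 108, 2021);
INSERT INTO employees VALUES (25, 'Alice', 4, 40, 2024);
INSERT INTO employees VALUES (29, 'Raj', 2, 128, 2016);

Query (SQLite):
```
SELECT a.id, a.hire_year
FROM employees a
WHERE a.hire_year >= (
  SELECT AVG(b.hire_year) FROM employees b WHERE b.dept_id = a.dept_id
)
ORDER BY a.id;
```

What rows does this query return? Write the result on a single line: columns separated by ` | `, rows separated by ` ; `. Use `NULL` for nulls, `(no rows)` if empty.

For each employees row a, compute AVG(hire_year) over rows sharing a.dept_id.
Keep row a if a.hire_year >= that per-group AVG.
  dept_id=1: AVG(hire_year) = 2017.0
  dept_id=2: AVG(hire_year) = 2014.5
  dept_id=3: AVG(hire_year) = 2019.5
  dept_id=4: AVG(hire_year) = 2018.75

7 | 2020 ; 13 | 2022 ; 20 | 2021 ; 25 | 2024 ; 29 | 2016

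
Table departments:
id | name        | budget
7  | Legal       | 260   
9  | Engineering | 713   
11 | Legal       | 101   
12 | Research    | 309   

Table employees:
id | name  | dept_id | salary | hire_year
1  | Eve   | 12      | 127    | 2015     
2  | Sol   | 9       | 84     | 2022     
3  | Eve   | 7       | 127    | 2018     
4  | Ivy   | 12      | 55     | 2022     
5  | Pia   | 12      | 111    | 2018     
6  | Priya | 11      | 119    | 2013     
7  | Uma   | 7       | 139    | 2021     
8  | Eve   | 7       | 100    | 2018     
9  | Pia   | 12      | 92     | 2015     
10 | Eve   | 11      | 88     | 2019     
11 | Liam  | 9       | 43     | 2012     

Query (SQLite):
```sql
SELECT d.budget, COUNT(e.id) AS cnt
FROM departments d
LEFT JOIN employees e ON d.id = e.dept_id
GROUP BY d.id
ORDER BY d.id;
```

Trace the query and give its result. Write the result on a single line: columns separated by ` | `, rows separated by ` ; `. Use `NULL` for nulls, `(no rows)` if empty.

LEFT JOIN keeps every departments row; unmatched ones get NULL for employees columns.
Group by departments.id and compute COUNT(e.id). COUNT(col) of an all-NULL group is 0.
  7: ids {3, 7, 8} → COUNT(e.id)=3
  9: ids {2, 11} → COUNT(e.id)=2
  11: ids {6, 10} → COUNT(e.id)=2
  12: ids {1, 4, 5, 9} → COUNT(e.id)=4

260 | 3 ; 713 | 2 ; 101 | 2 ; 309 | 4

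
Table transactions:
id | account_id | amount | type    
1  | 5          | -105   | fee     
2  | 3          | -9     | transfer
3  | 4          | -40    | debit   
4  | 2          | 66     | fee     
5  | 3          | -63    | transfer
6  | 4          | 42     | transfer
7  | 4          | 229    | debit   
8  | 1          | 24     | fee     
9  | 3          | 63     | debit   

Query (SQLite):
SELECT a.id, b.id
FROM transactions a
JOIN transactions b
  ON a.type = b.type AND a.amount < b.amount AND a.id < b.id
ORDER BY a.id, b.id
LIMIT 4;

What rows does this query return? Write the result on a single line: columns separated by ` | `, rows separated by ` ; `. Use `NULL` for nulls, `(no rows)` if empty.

1 | 4 ; 1 | 8 ; 2 | 6 ; 3 | 7

Pairs (a,b) with same type, a.amount < b.amount, a.id < b.id.
type groups: debit:{3,7,9} fee:{1,4,8} transfer:{2,5,6}
Ordered by (a.id, b.id); first 4.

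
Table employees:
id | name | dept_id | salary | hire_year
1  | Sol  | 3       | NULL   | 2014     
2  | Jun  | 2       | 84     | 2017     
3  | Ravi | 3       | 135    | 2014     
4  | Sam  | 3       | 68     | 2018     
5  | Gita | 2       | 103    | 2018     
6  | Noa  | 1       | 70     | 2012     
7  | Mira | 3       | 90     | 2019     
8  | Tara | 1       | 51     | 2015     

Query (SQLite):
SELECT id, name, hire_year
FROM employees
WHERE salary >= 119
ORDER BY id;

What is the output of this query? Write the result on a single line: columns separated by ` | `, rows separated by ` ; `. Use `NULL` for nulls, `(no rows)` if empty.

3 | Ravi | 2014

salary >= 119: ids {3}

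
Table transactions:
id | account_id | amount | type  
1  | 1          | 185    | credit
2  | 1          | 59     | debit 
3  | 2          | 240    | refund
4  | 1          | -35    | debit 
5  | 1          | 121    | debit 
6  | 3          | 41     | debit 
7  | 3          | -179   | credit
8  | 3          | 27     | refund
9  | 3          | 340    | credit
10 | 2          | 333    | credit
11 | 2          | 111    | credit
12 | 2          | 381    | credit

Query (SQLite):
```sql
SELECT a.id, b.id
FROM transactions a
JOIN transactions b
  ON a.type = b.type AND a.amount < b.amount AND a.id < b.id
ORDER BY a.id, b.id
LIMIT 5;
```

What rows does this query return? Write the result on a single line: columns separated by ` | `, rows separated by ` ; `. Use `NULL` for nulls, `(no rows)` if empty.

1 | 9 ; 1 | 10 ; 1 | 12 ; 2 | 5 ; 4 | 5

Pairs (a,b) with same type, a.amount < b.amount, a.id < b.id.
type groups: credit:{1,7,9,10,11,12} debit:{2,4,5,6} refund:{3,8}
Ordered by (a.id, b.id); first 5.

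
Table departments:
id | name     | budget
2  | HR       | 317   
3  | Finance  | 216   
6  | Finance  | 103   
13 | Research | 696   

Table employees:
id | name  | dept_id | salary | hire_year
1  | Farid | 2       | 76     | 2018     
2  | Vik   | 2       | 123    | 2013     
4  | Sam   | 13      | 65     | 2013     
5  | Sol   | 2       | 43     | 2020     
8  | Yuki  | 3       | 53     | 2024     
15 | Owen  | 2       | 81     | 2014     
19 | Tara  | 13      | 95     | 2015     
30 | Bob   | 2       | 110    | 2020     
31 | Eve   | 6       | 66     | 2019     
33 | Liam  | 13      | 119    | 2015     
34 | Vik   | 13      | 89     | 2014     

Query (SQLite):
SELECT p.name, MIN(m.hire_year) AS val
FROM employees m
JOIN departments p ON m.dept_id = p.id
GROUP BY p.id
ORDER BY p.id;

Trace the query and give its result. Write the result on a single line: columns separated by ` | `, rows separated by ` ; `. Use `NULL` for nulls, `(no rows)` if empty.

Join each employees row to its departments via dept_id.
Group joined rows by departments.id; compute MIN(m.hire_year) per group.
  2: ids {1, 2, 5, 15, 30} → MIN(m.hire_year)=2013
  3: ids {8} → MIN(m.hire_year)=2024
  6: ids {31} → MIN(m.hire_year)=2019
  13: ids {4, 19, 33, 34} → MIN(m.hire_year)=2013

HR | 2013 ; Finance | 2024 ; Finance | 2019 ; Research | 2013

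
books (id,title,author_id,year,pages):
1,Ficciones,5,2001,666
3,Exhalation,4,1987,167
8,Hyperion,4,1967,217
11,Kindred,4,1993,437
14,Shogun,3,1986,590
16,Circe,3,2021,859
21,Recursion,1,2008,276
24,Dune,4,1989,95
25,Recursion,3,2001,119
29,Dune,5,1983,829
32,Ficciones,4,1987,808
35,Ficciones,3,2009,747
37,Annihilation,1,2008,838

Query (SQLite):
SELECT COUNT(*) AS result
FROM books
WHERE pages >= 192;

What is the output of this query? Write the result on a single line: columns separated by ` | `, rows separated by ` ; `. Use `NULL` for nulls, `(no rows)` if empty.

10

Rows where pages >= 192 → pages values: [666, 217, 437, 590, 859, 276, 829, 808, 747, 838].
COUNT(*) counts rows → 10.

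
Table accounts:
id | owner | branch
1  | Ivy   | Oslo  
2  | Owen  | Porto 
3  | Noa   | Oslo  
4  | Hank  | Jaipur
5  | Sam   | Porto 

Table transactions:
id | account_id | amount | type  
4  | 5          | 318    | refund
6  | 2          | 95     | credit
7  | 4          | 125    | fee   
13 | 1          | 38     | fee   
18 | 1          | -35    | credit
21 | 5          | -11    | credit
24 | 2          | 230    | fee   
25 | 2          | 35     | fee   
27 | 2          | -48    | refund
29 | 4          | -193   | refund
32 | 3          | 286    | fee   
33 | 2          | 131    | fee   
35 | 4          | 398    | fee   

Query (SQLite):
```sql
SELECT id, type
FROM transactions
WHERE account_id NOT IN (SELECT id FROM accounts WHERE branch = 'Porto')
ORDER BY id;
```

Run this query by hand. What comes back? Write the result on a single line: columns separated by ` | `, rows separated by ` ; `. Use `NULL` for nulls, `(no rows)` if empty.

Inner query: accounts.id where branch = 'Porto'.
Outer: keep transactions rows whose account_id is not in that set.
Inner query → {2, 5}

7 | fee ; 13 | fee ; 18 | credit ; 29 | refund ; 32 | fee ; 35 | fee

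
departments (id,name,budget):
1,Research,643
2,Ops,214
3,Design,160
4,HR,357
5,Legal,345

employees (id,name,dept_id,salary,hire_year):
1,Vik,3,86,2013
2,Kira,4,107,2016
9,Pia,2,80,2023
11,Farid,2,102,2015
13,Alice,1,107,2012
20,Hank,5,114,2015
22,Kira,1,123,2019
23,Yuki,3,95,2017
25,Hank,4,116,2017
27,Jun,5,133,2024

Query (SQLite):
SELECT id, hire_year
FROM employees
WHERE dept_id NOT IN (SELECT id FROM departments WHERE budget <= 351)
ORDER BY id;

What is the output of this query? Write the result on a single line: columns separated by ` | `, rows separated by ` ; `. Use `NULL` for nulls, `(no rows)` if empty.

Inner query: departments.id where budget <= 351.
Outer: keep employees rows whose dept_id is not in that set.
Inner query → {2, 3, 5}

2 | 2016 ; 13 | 2012 ; 22 | 2019 ; 25 | 2017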